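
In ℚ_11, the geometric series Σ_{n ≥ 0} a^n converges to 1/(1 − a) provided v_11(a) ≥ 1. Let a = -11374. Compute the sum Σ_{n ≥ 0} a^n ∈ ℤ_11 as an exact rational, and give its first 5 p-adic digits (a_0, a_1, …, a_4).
Σ a^n = 1/(1 − a) = 1/11375;  first 5 digits = (1, 0, 5, 2, 2)

v_11(a) = 2 ≥ 1, so the series converges in ℤ_11 to 1/(1 − a) = 1/(1 − (-11374)) = 1/11375. Expand this rational in ℤ_11: compute digits iteratively via d_i = x_i mod 11, x_{i+1} = (x_i − d_i)/11. The first 5 digits are (1, 0, 5, 2, 2).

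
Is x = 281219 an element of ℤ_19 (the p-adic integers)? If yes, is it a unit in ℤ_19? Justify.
x ∈ ℤ_19 but not a unit; v_19(x) = 3 > 0

ℤ_19 = {x ∈ ℚ_19 : v_19(x) ≥ 0} and ℤ_19^× = {x ∈ ℤ_19 : v_19(x) = 0}. Here v_19(281219) = v_19(num) − v_19(den) = 3; compare against these criteria.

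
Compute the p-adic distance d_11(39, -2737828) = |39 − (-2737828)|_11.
d_11(39, -2737828) = 1/161051

Step 1 — x − y = 39 − (-2737828) = 2737867. Step 2 — v_11(2737867) = 5 (factor: 2737867 = (11^5 · 17); the sign does not affect v_p). Step 3 — |x − y|_11 = 11^{-5} = 1/161051.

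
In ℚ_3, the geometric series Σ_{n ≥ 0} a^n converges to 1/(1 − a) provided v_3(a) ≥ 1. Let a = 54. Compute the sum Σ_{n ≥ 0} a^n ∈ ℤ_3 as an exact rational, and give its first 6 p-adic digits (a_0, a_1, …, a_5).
Σ a^n = 1/(1 − a) = -1/53;  first 6 digits = (1, 0, 0, 2, 0, 0)

v_3(a) = 3 ≥ 1, so the series converges in ℤ_3 to 1/(1 − a) = 1/(1 − 54) = -1/53. Expand this rational in ℤ_3: compute digits iteratively via d_i = x_i mod 3, x_{i+1} = (x_i − d_i)/3. The first 6 digits are (1, 0, 0, 2, 0, 0).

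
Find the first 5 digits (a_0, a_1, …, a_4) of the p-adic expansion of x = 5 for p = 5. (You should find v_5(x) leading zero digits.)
(a_0, …, a_4) = (0, 1, 0, 0, 0)

v_5(5) = 1, so a_0 = ... = a_0 = 0. Factor out: x = 5^1 · u with u = 1 a unit in ℤ_5. Expand u iteratively via a_{v+i} = u_i mod 5, u_{i+1} = (u_i − a_{v+i})/5:
  u_0 = 1;  a_1 = 1;  u_1 = (u_0 − 1)/5 = 0
  u_1 = 0;  a_2 = 0;  u_2 = (u_1 − 0)/5 = 0
  u_2 = 0;  a_3 = 0;  u_3 = (u_2 − 0)/5 = 0
  u_3 = 0;  a_4 = 0;  u_4 = (u_3 − 0)/5 = 0
Digits: (0, 1, 0, 0, 0).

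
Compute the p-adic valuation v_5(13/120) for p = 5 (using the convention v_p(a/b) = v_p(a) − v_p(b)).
v_5(13/120) = -1

Factor powers of 5 from the numerator and denominator of the reduced fraction: 13 = 5^0 · 13 and 120 = 5^1 · 24. Apply v_p(a/b) = v_p(a) − v_p(b): v_5(13/120) = 0 − 1 = -1.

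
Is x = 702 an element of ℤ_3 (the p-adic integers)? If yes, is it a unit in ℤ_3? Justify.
x ∈ ℤ_3 but not a unit; v_3(x) = 3 > 0

ℤ_3 = {x ∈ ℚ_3 : v_3(x) ≥ 0} and ℤ_3^× = {x ∈ ℤ_3 : v_3(x) = 0}. Here v_3(702) = v_3(num) − v_3(den) = 3; compare against these criteria.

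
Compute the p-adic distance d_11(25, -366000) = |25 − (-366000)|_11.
d_11(25, -366000) = 1/14641

Step 1 — x − y = 25 − (-366000) = 366025. Step 2 — v_11(366025) = 4 (factor: 366025 = (11^4 · 25); the sign does not affect v_p). Step 3 — |x − y|_11 = 11^{-4} = 1/14641.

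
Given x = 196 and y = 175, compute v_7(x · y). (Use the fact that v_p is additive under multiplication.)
v_7(34300) = 3

v_p(x) = 2 (factor: 196 = 7^2 · 4); v_p(y) = 1 (factor: 175 = 7^1 · 25). Additivity: v_p(xy) = v_p(x) + v_p(y) = 2 + 1 = 3. (Direct check: xy = 34300 = 7^3 · (100).)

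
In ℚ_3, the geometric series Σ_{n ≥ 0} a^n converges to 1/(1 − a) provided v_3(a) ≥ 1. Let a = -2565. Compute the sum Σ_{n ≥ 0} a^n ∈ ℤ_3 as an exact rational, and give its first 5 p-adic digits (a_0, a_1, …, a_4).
Σ a^n = 1/(1 − a) = 1/2566;  first 5 digits = (1, 0, 0, 1, 1)

v_3(a) = 3 ≥ 1, so the series converges in ℤ_3 to 1/(1 − a) = 1/(1 − (-2565)) = 1/2566. Expand this rational in ℤ_3: compute digits iteratively via d_i = x_i mod 3, x_{i+1} = (x_i − d_i)/3. The first 5 digits are (1, 0, 0, 1, 1).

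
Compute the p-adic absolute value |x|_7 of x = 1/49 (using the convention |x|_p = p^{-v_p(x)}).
|1/49|_7 = 49

Step 1 — compute v_7(x) by factoring powers of 7 out of the numerator and denominator: v_7(1/49) = -2. Step 2 — apply |x|_p = p^{-v_p(x)} = 7^{2} = 49.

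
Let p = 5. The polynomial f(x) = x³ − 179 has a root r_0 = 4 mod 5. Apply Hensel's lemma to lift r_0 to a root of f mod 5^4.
r_3 = 534 (mod 625)

Hensel: r_{i+1} = r_i − f(r_i)/f′(r_i) mod 5^{i+2}, where f′(x) = 3x². Iterate:
  r_0 = 4 (mod 5)
  r_1 = 9 (mod 25)
  r_2 = 34 (mod 125)
  r_3 = 534 (mod 625)
Final: r = 534 with f(r) ≡ 0 mod 5^4.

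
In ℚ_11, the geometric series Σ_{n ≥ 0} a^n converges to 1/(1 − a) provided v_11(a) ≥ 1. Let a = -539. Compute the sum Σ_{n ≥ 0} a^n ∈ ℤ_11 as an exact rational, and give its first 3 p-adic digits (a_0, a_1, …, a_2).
Σ a^n = 1/(1 − a) = 1/540;  first 3 digits = (1, 6, 9)

v_11(a) = 1 ≥ 1, so the series converges in ℤ_11 to 1/(1 − a) = 1/(1 − (-539)) = 1/540. Expand this rational in ℤ_11: compute digits iteratively via d_i = x_i mod 11, x_{i+1} = (x_i − d_i)/11. The first 3 digits are (1, 6, 9).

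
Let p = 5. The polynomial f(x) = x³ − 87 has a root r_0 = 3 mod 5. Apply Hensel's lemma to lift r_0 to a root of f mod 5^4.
r_3 = 608 (mod 625)

Hensel: r_{i+1} = r_i − f(r_i)/f′(r_i) mod 5^{i+2}, where f′(x) = 3x². Iterate:
  r_0 = 3 (mod 5)
  r_1 = 8 (mod 25)
  r_2 = 108 (mod 125)
  r_3 = 608 (mod 625)
Final: r = 608 with f(r) ≡ 0 mod 5^4.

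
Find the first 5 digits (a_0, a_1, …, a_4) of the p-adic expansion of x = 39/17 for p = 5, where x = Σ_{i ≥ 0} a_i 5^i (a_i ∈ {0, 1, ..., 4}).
(a_0, …, a_4) = (2, 3, 0, 4, 3)

v_5(39/17) = 0 (numerator and denominator both coprime to 5), so x ∈ ℤ_5^×. Compute digits iteratively via a_i = x_i mod 5, x_{i+1} = (x_i − a_i)/5, with x_0 = x:
  x_0 = 39/17;  a_0 = 2;  x_1 = (x_0 − 2)/5 = 1/17
  x_1 = 1/17;  a_1 = 3;  x_2 = (x_1 − 3)/5 = -10/17
  x_2 = -10/17;  a_2 = 0;  x_3 = (x_2 − 0)/5 = -2/17
  x_3 = -2/17;  a_3 = 4;  x_4 = (x_3 − 4)/5 = -14/17
  x_4 = -14/17;  a_4 = 3;  x_5 = (x_4 − 3)/5 = -13/17
Digits: (2, 3, 0, 4, 3).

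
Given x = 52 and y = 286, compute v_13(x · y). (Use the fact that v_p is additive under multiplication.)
v_13(14872) = 2

v_p(x) = 1 (factor: 52 = 13^1 · 4); v_p(y) = 1 (factor: 286 = 13^1 · 22). Additivity: v_p(xy) = v_p(x) + v_p(y) = 1 + 1 = 2. (Direct check: xy = 14872 = 13^2 · (88).)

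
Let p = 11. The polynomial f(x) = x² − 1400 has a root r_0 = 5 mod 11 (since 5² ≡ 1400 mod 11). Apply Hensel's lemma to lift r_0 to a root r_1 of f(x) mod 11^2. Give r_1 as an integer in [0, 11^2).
r_1 = 82 (mod 121)

Hensel's recurrence: r_{i+1} = r_i − f(r_i)·(f′(r_i))^{-1} mod 11^{i+2}, with f′(x) = 2x. Iterate:
  r_0 = 5 (mod 11)
  r_1 = 82 (mod 121)
Final: r_1 = 82, and one checks f(r_1) ≡ 0 mod 11^2.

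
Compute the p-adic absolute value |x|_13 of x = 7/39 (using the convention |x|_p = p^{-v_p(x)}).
|7/39|_13 = 13

Step 1 — compute v_13(x) by factoring powers of 13 out of the numerator and denominator: v_13(7/39) = -1. Step 2 — apply |x|_p = p^{-v_p(x)} = 13^{1} = 13.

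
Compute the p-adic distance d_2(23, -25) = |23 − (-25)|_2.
d_2(23, -25) = 1/16

Step 1 — x − y = 23 − (-25) = 48. Step 2 — v_2(48) = 4 (factor: 48 = (2^4 · 3); the sign does not affect v_p). Step 3 — |x − y|_2 = 2^{-4} = 1/16.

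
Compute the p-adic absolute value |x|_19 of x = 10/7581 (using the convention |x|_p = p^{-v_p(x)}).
|10/7581|_19 = 361

Step 1 — compute v_19(x) by factoring powers of 19 out of the numerator and denominator: v_19(10/7581) = -2. Step 2 — apply |x|_p = p^{-v_p(x)} = 19^{2} = 361.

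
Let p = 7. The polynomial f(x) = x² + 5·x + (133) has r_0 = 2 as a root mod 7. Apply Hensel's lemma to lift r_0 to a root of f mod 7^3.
r_2 = 100 (mod 343)

Hensel: r_{i+1} = r_i − f(r_i)·(f′(r_i))^{-1} mod 7^{i+2}, f′(x) = 2x + 5. Iterate:
  r_0 = 2 (mod 7)
  r_1 = 2 (mod 49)
  r_2 = 100 (mod 343)
Final: r = 100 satisfies f(r) ≡ 0 mod 7^3.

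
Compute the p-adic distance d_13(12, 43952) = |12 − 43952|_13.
d_13(12, 43952) = 1/2197

Step 1 — x − y = 12 − 43952 = -43940. Step 2 — v_13(-43940) = 3 (factor: -43940 = −(13^3 · 20); the sign does not affect v_p). Step 3 — |x − y|_13 = 13^{-3} = 1/2197.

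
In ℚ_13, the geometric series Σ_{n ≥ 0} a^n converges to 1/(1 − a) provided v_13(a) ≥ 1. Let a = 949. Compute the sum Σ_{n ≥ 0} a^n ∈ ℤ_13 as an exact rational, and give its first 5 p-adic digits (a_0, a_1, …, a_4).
Σ a^n = 1/(1 − a) = -1/948;  first 5 digits = (1, 8, 4, 12, 4)

v_13(a) = 1 ≥ 1, so the series converges in ℤ_13 to 1/(1 − a) = 1/(1 − 949) = -1/948. Expand this rational in ℤ_13: compute digits iteratively via d_i = x_i mod 13, x_{i+1} = (x_i − d_i)/13. The first 5 digits are (1, 8, 4, 12, 4).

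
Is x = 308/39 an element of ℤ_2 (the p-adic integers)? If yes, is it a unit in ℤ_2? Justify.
x ∈ ℤ_2 but not a unit; v_2(x) = 2 > 0

ℤ_2 = {x ∈ ℚ_2 : v_2(x) ≥ 0} and ℤ_2^× = {x ∈ ℤ_2 : v_2(x) = 0}. Here v_2(308/39) = v_2(num) − v_2(den) = 2; compare against these criteria.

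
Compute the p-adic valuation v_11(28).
v_11(28) = 0

v_11(n) is the largest exponent k such that 11^k divides n. Factor out: 28 = 11^0 · 28. (Sign doesn't affect v_p.) So v_11(28) = 0.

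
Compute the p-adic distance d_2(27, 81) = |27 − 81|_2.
d_2(27, 81) = 1/2

Step 1 — x − y = 27 − 81 = -54. Step 2 — v_2(-54) = 1 (factor: -54 = −(2^1 · 27); the sign does not affect v_p). Step 3 — |x − y|_2 = 2^{-1} = 1/2.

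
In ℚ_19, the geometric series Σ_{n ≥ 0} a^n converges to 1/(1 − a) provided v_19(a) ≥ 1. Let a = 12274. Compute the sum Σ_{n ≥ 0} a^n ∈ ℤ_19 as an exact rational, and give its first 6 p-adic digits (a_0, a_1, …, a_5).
Σ a^n = 1/(1 − a) = -1/12273;  first 6 digits = (1, 0, 15, 1, 16, 3)

v_19(a) = 2 ≥ 1, so the series converges in ℤ_19 to 1/(1 − a) = 1/(1 − 12274) = -1/12273. Expand this rational in ℤ_19: compute digits iteratively via d_i = x_i mod 19, x_{i+1} = (x_i − d_i)/19. The first 6 digits are (1, 0, 15, 1, 16, 3).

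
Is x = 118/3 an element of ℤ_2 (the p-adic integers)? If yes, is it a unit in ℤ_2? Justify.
x ∈ ℤ_2 but not a unit; v_2(x) = 1 > 0

ℤ_2 = {x ∈ ℚ_2 : v_2(x) ≥ 0} and ℤ_2^× = {x ∈ ℤ_2 : v_2(x) = 0}. Here v_2(118/3) = v_2(num) − v_2(den) = 1; compare against these criteria.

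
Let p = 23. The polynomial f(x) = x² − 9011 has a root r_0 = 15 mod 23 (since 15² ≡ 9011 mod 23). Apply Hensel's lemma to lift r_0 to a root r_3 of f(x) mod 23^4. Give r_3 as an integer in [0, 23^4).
r_3 = 211132 (mod 279841)

Hensel's recurrence: r_{i+1} = r_i − f(r_i)·(f′(r_i))^{-1} mod 23^{i+2}, with f′(x) = 2x. Iterate:
  r_0 = 15 (mod 23)
  r_1 = 61 (mod 529)
  r_2 = 4293 (mod 12167)
  r_3 = 211132 (mod 279841)
Final: r_3 = 211132, and one checks f(r_3) ≡ 0 mod 23^4.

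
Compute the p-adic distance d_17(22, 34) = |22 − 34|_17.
d_17(22, 34) = 1

Step 1 — x − y = 22 − 34 = -12. Step 2 — v_17(-12) = 0 (factor: -12 = −(17^0 · 12); the sign does not affect v_p). Step 3 — |x − y|_17 = 17^{0} = 1.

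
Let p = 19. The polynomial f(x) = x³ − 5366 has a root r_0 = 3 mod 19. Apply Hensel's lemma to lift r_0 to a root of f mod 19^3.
r_2 = 5950 (mod 6859)

Hensel: r_{i+1} = r_i − f(r_i)/f′(r_i) mod 19^{i+2}, where f′(x) = 3x². Iterate:
  r_0 = 3 (mod 19)
  r_1 = 174 (mod 361)
  r_2 = 5950 (mod 6859)
Final: r = 5950 with f(r) ≡ 0 mod 19^3.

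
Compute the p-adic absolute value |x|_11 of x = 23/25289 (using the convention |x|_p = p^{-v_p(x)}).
|23/25289|_11 = 1331

Step 1 — compute v_11(x) by factoring powers of 11 out of the numerator and denominator: v_11(23/25289) = -3. Step 2 — apply |x|_p = p^{-v_p(x)} = 11^{3} = 1331.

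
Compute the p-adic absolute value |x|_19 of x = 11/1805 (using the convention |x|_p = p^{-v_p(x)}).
|11/1805|_19 = 361

Step 1 — compute v_19(x) by factoring powers of 19 out of the numerator and denominator: v_19(11/1805) = -2. Step 2 — apply |x|_p = p^{-v_p(x)} = 19^{2} = 361.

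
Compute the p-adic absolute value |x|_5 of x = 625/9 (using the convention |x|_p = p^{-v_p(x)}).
|625/9|_5 = 1/625

Step 1 — compute v_5(x) by factoring powers of 5 out of the numerator and denominator: v_5(625/9) = 4. Step 2 — apply |x|_p = p^{-v_p(x)} = 5^{-4} = 1/625.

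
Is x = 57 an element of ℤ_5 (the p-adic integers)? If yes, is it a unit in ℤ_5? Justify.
x ∈ ℤ_5^× (unit); v_5(x) = 0

ℤ_5 = {x ∈ ℚ_5 : v_5(x) ≥ 0} and ℤ_5^× = {x ∈ ℤ_5 : v_5(x) = 0}. Here v_5(57) = v_5(num) − v_5(den) = 0; compare against these criteria.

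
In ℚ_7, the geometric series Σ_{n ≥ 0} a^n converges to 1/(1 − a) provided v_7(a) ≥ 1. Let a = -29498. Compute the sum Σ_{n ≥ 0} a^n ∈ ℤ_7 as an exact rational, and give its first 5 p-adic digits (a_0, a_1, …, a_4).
Σ a^n = 1/(1 − a) = 1/29499;  first 5 digits = (1, 0, 0, 5, 1)

v_7(a) = 3 ≥ 1, so the series converges in ℤ_7 to 1/(1 − a) = 1/(1 − (-29498)) = 1/29499. Expand this rational in ℤ_7: compute digits iteratively via d_i = x_i mod 7, x_{i+1} = (x_i − d_i)/7. The first 5 digits are (1, 0, 0, 5, 1).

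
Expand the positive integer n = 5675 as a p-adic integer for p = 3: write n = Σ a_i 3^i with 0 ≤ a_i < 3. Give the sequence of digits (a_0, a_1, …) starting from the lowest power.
(a_0, a_1, …) = (2, 1, 0, 0, 1, 2, 1, 2)

Repeated division by 3 gives the digits low-to-high: 5675 = 2 + 1·3^1 + 1·3^4 + 2·3^5 + 1·3^6 + 2·3^7. Digit sequence: (2, 1, 0, 0, 1, 2, 1, 2).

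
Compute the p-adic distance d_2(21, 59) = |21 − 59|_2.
d_2(21, 59) = 1/2

Step 1 — x − y = 21 − 59 = -38. Step 2 — v_2(-38) = 1 (factor: -38 = −(2^1 · 19); the sign does not affect v_p). Step 3 — |x − y|_2 = 2^{-1} = 1/2.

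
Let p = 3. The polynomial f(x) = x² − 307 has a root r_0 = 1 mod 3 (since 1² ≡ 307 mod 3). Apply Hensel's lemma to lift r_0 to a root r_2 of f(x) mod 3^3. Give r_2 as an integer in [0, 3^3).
r_2 = 19 (mod 27)

Hensel's recurrence: r_{i+1} = r_i − f(r_i)·(f′(r_i))^{-1} mod 3^{i+2}, with f′(x) = 2x. Iterate:
  r_0 = 1 (mod 3)
  r_1 = 1 (mod 9)
  r_2 = 19 (mod 27)
Final: r_2 = 19, and one checks f(r_2) ≡ 0 mod 3^3.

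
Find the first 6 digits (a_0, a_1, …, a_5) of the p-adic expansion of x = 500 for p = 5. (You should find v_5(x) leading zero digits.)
(a_0, …, a_5) = (0, 0, 0, 4, 0, 0)

v_5(500) = 3, so a_0 = ... = a_2 = 0. Factor out: x = 5^3 · u with u = 4 a unit in ℤ_5. Expand u iteratively via a_{v+i} = u_i mod 5, u_{i+1} = (u_i − a_{v+i})/5:
  u_0 = 4;  a_3 = 4;  u_1 = (u_0 − 4)/5 = 0
  u_1 = 0;  a_4 = 0;  u_2 = (u_1 − 0)/5 = 0
  u_2 = 0;  a_5 = 0;  u_3 = (u_2 − 0)/5 = 0
Digits: (0, 0, 0, 4, 0, 0).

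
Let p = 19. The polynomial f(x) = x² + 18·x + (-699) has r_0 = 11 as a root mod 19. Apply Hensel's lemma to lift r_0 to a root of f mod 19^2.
r_1 = 201 (mod 361)

Hensel: r_{i+1} = r_i − f(r_i)·(f′(r_i))^{-1} mod 19^{i+2}, f′(x) = 2x + 18. Iterate:
  r_0 = 11 (mod 19)
  r_1 = 201 (mod 361)
Final: r = 201 satisfies f(r) ≡ 0 mod 19^2.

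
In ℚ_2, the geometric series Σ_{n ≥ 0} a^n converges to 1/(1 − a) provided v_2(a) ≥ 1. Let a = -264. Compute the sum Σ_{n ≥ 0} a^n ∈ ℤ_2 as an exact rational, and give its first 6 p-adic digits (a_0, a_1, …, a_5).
Σ a^n = 1/(1 − a) = 1/265;  first 6 digits = (1, 0, 0, 1, 1, 1)

v_2(a) = 3 ≥ 1, so the series converges in ℤ_2 to 1/(1 − a) = 1/(1 − (-264)) = 1/265. Expand this rational in ℤ_2: compute digits iteratively via d_i = x_i mod 2, x_{i+1} = (x_i − d_i)/2. The first 6 digits are (1, 0, 0, 1, 1, 1).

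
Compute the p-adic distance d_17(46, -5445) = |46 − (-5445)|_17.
d_17(46, -5445) = 1/289

Step 1 — x − y = 46 − (-5445) = 5491. Step 2 — v_17(5491) = 2 (factor: 5491 = (17^2 · 19); the sign does not affect v_p). Step 3 — |x − y|_17 = 17^{-2} = 1/289.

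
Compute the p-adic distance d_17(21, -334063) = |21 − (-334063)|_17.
d_17(21, -334063) = 1/83521

Step 1 — x − y = 21 − (-334063) = 334084. Step 2 — v_17(334084) = 4 (factor: 334084 = (17^4 · 4); the sign does not affect v_p). Step 3 — |x − y|_17 = 17^{-4} = 1/83521.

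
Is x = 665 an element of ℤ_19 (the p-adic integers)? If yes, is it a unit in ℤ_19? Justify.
x ∈ ℤ_19 but not a unit; v_19(x) = 1 > 0

ℤ_19 = {x ∈ ℚ_19 : v_19(x) ≥ 0} and ℤ_19^× = {x ∈ ℤ_19 : v_19(x) = 0}. Here v_19(665) = v_19(num) − v_19(den) = 1; compare against these criteria.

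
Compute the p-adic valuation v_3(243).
v_3(243) = 5

v_3(n) is the largest exponent k such that 3^k divides n. Factor out: 243 = 3^5 · 1. (Sign doesn't affect v_p.) So v_3(243) = 5.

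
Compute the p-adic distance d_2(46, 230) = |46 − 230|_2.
d_2(46, 230) = 1/8

Step 1 — x − y = 46 − 230 = -184. Step 2 — v_2(-184) = 3 (factor: -184 = −(2^3 · 23); the sign does not affect v_p). Step 3 — |x − y|_2 = 2^{-3} = 1/8.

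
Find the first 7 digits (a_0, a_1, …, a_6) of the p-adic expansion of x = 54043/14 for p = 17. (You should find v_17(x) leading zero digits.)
(a_0, …, a_6) = (0, 0, 0, 2, 6, 13, 15)

v_17(54043/14) = 3, so a_0 = ... = a_2 = 0. Factor out: x = 17^3 · u with u = 11/14 a unit in ℤ_17. Expand u iteratively via a_{v+i} = u_i mod 17, u_{i+1} = (u_i − a_{v+i})/17:
  u_0 = 11/14;  a_3 = 2;  u_1 = (u_0 − 2)/17 = -1/14
  u_1 = -1/14;  a_4 = 6;  u_2 = (u_1 − 6)/17 = -5/14
  u_2 = -5/14;  a_5 = 13;  u_3 = (u_2 − 13)/17 = -11/14
  u_3 = -11/14;  a_6 = 15;  u_4 = (u_3 − 15)/17 = -13/14
Digits: (0, 0, 0, 2, 6, 13, 15).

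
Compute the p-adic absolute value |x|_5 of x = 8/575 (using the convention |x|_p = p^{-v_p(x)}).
|8/575|_5 = 25

Step 1 — compute v_5(x) by factoring powers of 5 out of the numerator and denominator: v_5(8/575) = -2. Step 2 — apply |x|_p = p^{-v_p(x)} = 5^{2} = 25.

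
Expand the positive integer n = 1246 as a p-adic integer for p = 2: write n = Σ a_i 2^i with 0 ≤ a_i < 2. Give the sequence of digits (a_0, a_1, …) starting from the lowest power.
(a_0, a_1, …) = (0, 1, 1, 1, 1, 0, 1, 1, 0, 0, 1)

Repeated division by 2 gives the digits low-to-high: 1246 = 1·2^1 + 1·2^2 + 1·2^3 + 1·2^4 + 1·2^6 + 1·2^7 + 1·2^10. Digit sequence: (0, 1, 1, 1, 1, 0, 1, 1, 0, 0, 1).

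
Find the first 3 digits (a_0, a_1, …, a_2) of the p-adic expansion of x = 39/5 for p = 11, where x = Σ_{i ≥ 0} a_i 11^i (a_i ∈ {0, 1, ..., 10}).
(a_0, …, a_2) = (10, 2, 2)

v_11(39/5) = 0 (numerator and denominator both coprime to 11), so x ∈ ℤ_11^×. Compute digits iteratively via a_i = x_i mod 11, x_{i+1} = (x_i − a_i)/11, with x_0 = x:
  x_0 = 39/5;  a_0 = 10;  x_1 = (x_0 − 10)/11 = -1/5
  x_1 = -1/5;  a_1 = 2;  x_2 = (x_1 − 2)/11 = -1/5
  x_2 = -1/5;  a_2 = 2;  x_3 = (x_2 − 2)/11 = -1/5
Digits: (10, 2, 2).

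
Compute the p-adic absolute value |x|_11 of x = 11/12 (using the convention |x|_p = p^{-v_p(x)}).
|11/12|_11 = 1/11

Step 1 — compute v_11(x) by factoring powers of 11 out of the numerator and denominator: v_11(11/12) = 1. Step 2 — apply |x|_p = p^{-v_p(x)} = 11^{-1} = 1/11.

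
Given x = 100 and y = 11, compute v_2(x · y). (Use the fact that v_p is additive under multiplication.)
v_2(1100) = 2

v_p(x) = 2 (factor: 100 = 2^2 · 25); v_p(y) = 0 (factor: 11 = 2^0 · 11). Additivity: v_p(xy) = v_p(x) + v_p(y) = 2 + 0 = 2. (Direct check: xy = 1100 = 2^2 · (275).)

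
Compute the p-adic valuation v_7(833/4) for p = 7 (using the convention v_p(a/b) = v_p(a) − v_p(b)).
v_7(833/4) = 2

Factor powers of 7 from the numerator and denominator of the reduced fraction: 833 = 7^2 · 17 and 4 = 7^0 · 4. Apply v_p(a/b) = v_p(a) − v_p(b): v_7(833/4) = 2 − 0 = 2.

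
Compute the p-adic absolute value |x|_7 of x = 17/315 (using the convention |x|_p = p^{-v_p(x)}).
|17/315|_7 = 7

Step 1 — compute v_7(x) by factoring powers of 7 out of the numerator and denominator: v_7(17/315) = -1. Step 2 — apply |x|_p = p^{-v_p(x)} = 7^{1} = 7.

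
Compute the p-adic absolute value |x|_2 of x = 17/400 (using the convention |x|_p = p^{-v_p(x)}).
|17/400|_2 = 16

Step 1 — compute v_2(x) by factoring powers of 2 out of the numerator and denominator: v_2(17/400) = -4. Step 2 — apply |x|_p = p^{-v_p(x)} = 2^{4} = 16.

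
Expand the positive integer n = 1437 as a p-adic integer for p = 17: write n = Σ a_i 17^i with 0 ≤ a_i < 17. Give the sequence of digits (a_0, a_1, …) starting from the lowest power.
(a_0, a_1, …) = (9, 16, 4)

Repeated division by 17 gives the digits low-to-high: 1437 = 9 + 16·17^1 + 4·17^2. Digit sequence: (9, 16, 4).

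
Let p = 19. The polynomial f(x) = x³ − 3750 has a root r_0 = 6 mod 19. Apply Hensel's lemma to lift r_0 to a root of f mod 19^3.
r_2 = 139 (mod 6859)

Hensel: r_{i+1} = r_i − f(r_i)/f′(r_i) mod 19^{i+2}, where f′(x) = 3x². Iterate:
  r_0 = 6 (mod 19)
  r_1 = 139 (mod 361)
  r_2 = 139 (mod 6859)
Final: r = 139 with f(r) ≡ 0 mod 19^3.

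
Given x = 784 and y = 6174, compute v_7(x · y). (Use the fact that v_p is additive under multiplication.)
v_7(4840416) = 5

v_p(x) = 2 (factor: 784 = 7^2 · 16); v_p(y) = 3 (factor: 6174 = 7^3 · 18). Additivity: v_p(xy) = v_p(x) + v_p(y) = 2 + 3 = 5. (Direct check: xy = 4840416 = 7^5 · (288).)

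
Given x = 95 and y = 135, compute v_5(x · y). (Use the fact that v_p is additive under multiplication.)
v_5(12825) = 2

v_p(x) = 1 (factor: 95 = 5^1 · 19); v_p(y) = 1 (factor: 135 = 5^1 · 27). Additivity: v_p(xy) = v_p(x) + v_p(y) = 1 + 1 = 2. (Direct check: xy = 12825 = 5^2 · (513).)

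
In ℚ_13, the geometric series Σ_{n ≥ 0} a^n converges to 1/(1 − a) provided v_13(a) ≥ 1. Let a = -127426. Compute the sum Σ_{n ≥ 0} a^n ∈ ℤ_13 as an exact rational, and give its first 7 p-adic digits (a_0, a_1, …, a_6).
Σ a^n = 1/(1 − a) = 1/127427;  first 7 digits = (1, 0, 0, 7, 8, 12, 9)

v_13(a) = 3 ≥ 1, so the series converges in ℤ_13 to 1/(1 − a) = 1/(1 − (-127426)) = 1/127427. Expand this rational in ℤ_13: compute digits iteratively via d_i = x_i mod 13, x_{i+1} = (x_i − d_i)/13. The first 7 digits are (1, 0, 0, 7, 8, 12, 9).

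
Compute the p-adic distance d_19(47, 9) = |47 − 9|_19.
d_19(47, 9) = 1/19

Step 1 — x − y = 47 − 9 = 38. Step 2 — v_19(38) = 1 (factor: 38 = (19^1 · 2); the sign does not affect v_p). Step 3 — |x − y|_19 = 19^{-1} = 1/19.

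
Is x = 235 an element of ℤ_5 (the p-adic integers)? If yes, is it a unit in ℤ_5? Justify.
x ∈ ℤ_5 but not a unit; v_5(x) = 1 > 0

ℤ_5 = {x ∈ ℚ_5 : v_5(x) ≥ 0} and ℤ_5^× = {x ∈ ℤ_5 : v_5(x) = 0}. Here v_5(235) = v_5(num) − v_5(den) = 1; compare against these criteria.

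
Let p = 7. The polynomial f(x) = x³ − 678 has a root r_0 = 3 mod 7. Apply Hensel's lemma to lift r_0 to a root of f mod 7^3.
r_2 = 38 (mod 343)

Hensel: r_{i+1} = r_i − f(r_i)/f′(r_i) mod 7^{i+2}, where f′(x) = 3x². Iterate:
  r_0 = 3 (mod 7)
  r_1 = 38 (mod 49)
  r_2 = 38 (mod 343)
Final: r = 38 with f(r) ≡ 0 mod 7^3.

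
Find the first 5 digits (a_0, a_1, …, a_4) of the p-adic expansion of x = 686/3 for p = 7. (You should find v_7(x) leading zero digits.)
(a_0, …, a_4) = (0, 0, 0, 3, 2)

v_7(686/3) = 3, so a_0 = ... = a_2 = 0. Factor out: x = 7^3 · u with u = 2/3 a unit in ℤ_7. Expand u iteratively via a_{v+i} = u_i mod 7, u_{i+1} = (u_i − a_{v+i})/7:
  u_0 = 2/3;  a_3 = 3;  u_1 = (u_0 − 3)/7 = -1/3
  u_1 = -1/3;  a_4 = 2;  u_2 = (u_1 − 2)/7 = -1/3
Digits: (0, 0, 0, 3, 2).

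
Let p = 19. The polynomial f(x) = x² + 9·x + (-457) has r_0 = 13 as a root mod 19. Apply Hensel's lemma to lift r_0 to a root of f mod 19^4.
r_3 = 34612 (mod 130321)

Hensel: r_{i+1} = r_i − f(r_i)·(f′(r_i))^{-1} mod 19^{i+2}, f′(x) = 2x + 9. Iterate:
  r_0 = 13 (mod 19)
  r_1 = 317 (mod 361)
  r_2 = 317 (mod 6859)
  r_3 = 34612 (mod 130321)
Final: r = 34612 satisfies f(r) ≡ 0 mod 19^4.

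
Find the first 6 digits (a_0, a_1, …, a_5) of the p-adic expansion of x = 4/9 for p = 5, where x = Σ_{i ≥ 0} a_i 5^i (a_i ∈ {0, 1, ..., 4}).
(a_0, …, a_5) = (1, 1, 2, 4, 3, 2)

v_5(4/9) = 0 (numerator and denominator both coprime to 5), so x ∈ ℤ_5^×. Compute digits iteratively via a_i = x_i mod 5, x_{i+1} = (x_i − a_i)/5, with x_0 = x:
  x_0 = 4/9;  a_0 = 1;  x_1 = (x_0 − 1)/5 = -1/9
  x_1 = -1/9;  a_1 = 1;  x_2 = (x_1 − 1)/5 = -2/9
  x_2 = -2/9;  a_2 = 2;  x_3 = (x_2 − 2)/5 = -4/9
  x_3 = -4/9;  a_3 = 4;  x_4 = (x_3 − 4)/5 = -8/9
  x_4 = -8/9;  a_4 = 3;  x_5 = (x_4 − 3)/5 = -7/9
  x_5 = -7/9;  a_5 = 2;  x_6 = (x_5 − 2)/5 = -5/9
Digits: (1, 1, 2, 4, 3, 2).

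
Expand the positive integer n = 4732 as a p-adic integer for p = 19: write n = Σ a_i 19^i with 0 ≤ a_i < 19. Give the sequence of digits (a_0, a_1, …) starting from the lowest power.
(a_0, a_1, …) = (1, 2, 13)

Repeated division by 19 gives the digits low-to-high: 4732 = 1 + 2·19^1 + 13·19^2. Digit sequence: (1, 2, 13).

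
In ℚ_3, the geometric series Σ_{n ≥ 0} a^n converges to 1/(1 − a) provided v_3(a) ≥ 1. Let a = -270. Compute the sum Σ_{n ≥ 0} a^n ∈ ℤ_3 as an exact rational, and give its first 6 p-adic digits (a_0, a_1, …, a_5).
Σ a^n = 1/(1 − a) = 1/271;  first 6 digits = (1, 0, 0, 2, 2, 1)

v_3(a) = 3 ≥ 1, so the series converges in ℤ_3 to 1/(1 − a) = 1/(1 − (-270)) = 1/271. Expand this rational in ℤ_3: compute digits iteratively via d_i = x_i mod 3, x_{i+1} = (x_i − d_i)/3. The first 6 digits are (1, 0, 0, 2, 2, 1).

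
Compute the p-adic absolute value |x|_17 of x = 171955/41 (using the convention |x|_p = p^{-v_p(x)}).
|171955/41|_17 = 1/4913

Step 1 — compute v_17(x) by factoring powers of 17 out of the numerator and denominator: v_17(171955/41) = 3. Step 2 — apply |x|_p = p^{-v_p(x)} = 17^{-3} = 1/4913.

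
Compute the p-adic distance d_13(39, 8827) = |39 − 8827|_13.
d_13(39, 8827) = 1/2197

Step 1 — x − y = 39 − 8827 = -8788. Step 2 — v_13(-8788) = 3 (factor: -8788 = −(13^3 · 4); the sign does not affect v_p). Step 3 — |x − y|_13 = 13^{-3} = 1/2197.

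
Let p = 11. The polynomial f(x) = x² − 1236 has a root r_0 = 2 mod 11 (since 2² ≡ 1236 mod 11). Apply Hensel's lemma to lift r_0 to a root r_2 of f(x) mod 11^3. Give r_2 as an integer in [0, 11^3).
r_2 = 552 (mod 1331)

Hensel's recurrence: r_{i+1} = r_i − f(r_i)·(f′(r_i))^{-1} mod 11^{i+2}, with f′(x) = 2x. Iterate:
  r_0 = 2 (mod 11)
  r_1 = 68 (mod 121)
  r_2 = 552 (mod 1331)
Final: r_2 = 552, and one checks f(r_2) ≡ 0 mod 11^3.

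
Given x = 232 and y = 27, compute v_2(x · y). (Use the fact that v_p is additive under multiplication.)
v_2(6264) = 3

v_p(x) = 3 (factor: 232 = 2^3 · 29); v_p(y) = 0 (factor: 27 = 2^0 · 27). Additivity: v_p(xy) = v_p(x) + v_p(y) = 3 + 0 = 3. (Direct check: xy = 6264 = 2^3 · (783).)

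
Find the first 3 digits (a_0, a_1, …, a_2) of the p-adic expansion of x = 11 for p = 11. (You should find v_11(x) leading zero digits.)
(a_0, …, a_2) = (0, 1, 0)

v_11(11) = 1, so a_0 = ... = a_0 = 0. Factor out: x = 11^1 · u with u = 1 a unit in ℤ_11. Expand u iteratively via a_{v+i} = u_i mod 11, u_{i+1} = (u_i − a_{v+i})/11:
  u_0 = 1;  a_1 = 1;  u_1 = (u_0 − 1)/11 = 0
  u_1 = 0;  a_2 = 0;  u_2 = (u_1 − 0)/11 = 0
Digits: (0, 1, 0).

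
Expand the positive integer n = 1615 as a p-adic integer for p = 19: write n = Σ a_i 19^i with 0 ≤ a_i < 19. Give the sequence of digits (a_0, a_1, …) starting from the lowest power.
(a_0, a_1, …) = (0, 9, 4)

Repeated division by 19 gives the digits low-to-high: 1615 = 9·19^1 + 4·19^2. Digit sequence: (0, 9, 4).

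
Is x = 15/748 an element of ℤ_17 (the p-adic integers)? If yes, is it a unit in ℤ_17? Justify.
x ∉ ℤ_17 (v_17(x) = -1 < 0)

ℤ_17 = {x ∈ ℚ_17 : v_17(x) ≥ 0} and ℤ_17^× = {x ∈ ℤ_17 : v_17(x) = 0}. Here v_17(15/748) = v_17(num) − v_17(den) = -1; compare against these criteria.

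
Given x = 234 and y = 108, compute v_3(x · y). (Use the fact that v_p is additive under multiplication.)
v_3(25272) = 5

v_p(x) = 2 (factor: 234 = 3^2 · 26); v_p(y) = 3 (factor: 108 = 3^3 · 4). Additivity: v_p(xy) = v_p(x) + v_p(y) = 2 + 3 = 5. (Direct check: xy = 25272 = 3^5 · (104).)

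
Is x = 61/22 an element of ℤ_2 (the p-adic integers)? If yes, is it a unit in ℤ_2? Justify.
x ∉ ℤ_2 (v_2(x) = -1 < 0)

ℤ_2 = {x ∈ ℚ_2 : v_2(x) ≥ 0} and ℤ_2^× = {x ∈ ℤ_2 : v_2(x) = 0}. Here v_2(61/22) = v_2(num) − v_2(den) = -1; compare against these criteria.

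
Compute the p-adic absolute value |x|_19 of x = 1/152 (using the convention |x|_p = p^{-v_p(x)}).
|1/152|_19 = 19

Step 1 — compute v_19(x) by factoring powers of 19 out of the numerator and denominator: v_19(1/152) = -1. Step 2 — apply |x|_p = p^{-v_p(x)} = 19^{1} = 19.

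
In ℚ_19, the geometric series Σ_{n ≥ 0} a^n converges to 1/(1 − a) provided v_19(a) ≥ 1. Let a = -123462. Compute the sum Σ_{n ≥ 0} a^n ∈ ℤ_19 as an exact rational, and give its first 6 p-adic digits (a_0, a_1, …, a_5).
Σ a^n = 1/(1 − a) = 1/123463;  first 6 digits = (1, 0, 0, 1, 18, 18)

v_19(a) = 3 ≥ 1, so the series converges in ℤ_19 to 1/(1 − a) = 1/(1 − (-123462)) = 1/123463. Expand this rational in ℤ_19: compute digits iteratively via d_i = x_i mod 19, x_{i+1} = (x_i − d_i)/19. The first 6 digits are (1, 0, 0, 1, 18, 18).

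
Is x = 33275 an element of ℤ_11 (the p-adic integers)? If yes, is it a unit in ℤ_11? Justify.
x ∈ ℤ_11 but not a unit; v_11(x) = 3 > 0

ℤ_11 = {x ∈ ℚ_11 : v_11(x) ≥ 0} and ℤ_11^× = {x ∈ ℤ_11 : v_11(x) = 0}. Here v_11(33275) = v_11(num) − v_11(den) = 3; compare against these criteria.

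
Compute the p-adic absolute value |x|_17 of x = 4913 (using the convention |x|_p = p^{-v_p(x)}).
|4913|_17 = 1/4913

Step 1 — compute v_17(x) by factoring powers of 17 out of the numerator and denominator: v_17(4913) = 3. Step 2 — apply |x|_p = p^{-v_p(x)} = 17^{-3} = 1/4913.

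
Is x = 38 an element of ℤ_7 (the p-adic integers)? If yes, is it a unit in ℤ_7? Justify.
x ∈ ℤ_7^× (unit); v_7(x) = 0

ℤ_7 = {x ∈ ℚ_7 : v_7(x) ≥ 0} and ℤ_7^× = {x ∈ ℤ_7 : v_7(x) = 0}. Here v_7(38) = v_7(num) − v_7(den) = 0; compare against these criteria.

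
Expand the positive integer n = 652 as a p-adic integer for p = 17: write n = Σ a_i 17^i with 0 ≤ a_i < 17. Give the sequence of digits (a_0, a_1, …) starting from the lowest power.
(a_0, a_1, …) = (6, 4, 2)

Repeated division by 17 gives the digits low-to-high: 652 = 6 + 4·17^1 + 2·17^2. Digit sequence: (6, 4, 2).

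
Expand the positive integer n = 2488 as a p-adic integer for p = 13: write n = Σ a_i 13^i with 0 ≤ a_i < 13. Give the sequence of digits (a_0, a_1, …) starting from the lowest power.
(a_0, a_1, …) = (5, 9, 1, 1)

Repeated division by 13 gives the digits low-to-high: 2488 = 5 + 9·13^1 + 1·13^2 + 1·13^3. Digit sequence: (5, 9, 1, 1).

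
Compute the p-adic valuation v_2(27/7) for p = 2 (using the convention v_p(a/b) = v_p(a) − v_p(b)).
v_2(27/7) = 0

Factor powers of 2 from the numerator and denominator of the reduced fraction: 27 = 2^0 · 27 and 7 = 2^0 · 7. Apply v_p(a/b) = v_p(a) − v_p(b): v_2(27/7) = 0 − 0 = 0.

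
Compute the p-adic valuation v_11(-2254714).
v_11(-2254714) = 5

v_11(n) is the largest exponent k such that 11^k divides n. Factor out: -2254714 = -11^5 · 14. (Sign doesn't affect v_p.) So v_11(-2254714) = 5.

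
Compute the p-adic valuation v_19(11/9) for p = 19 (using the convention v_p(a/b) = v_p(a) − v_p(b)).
v_19(11/9) = 0

Factor powers of 19 from the numerator and denominator of the reduced fraction: 11 = 19^0 · 11 and 9 = 19^0 · 9. Apply v_p(a/b) = v_p(a) − v_p(b): v_19(11/9) = 0 − 0 = 0.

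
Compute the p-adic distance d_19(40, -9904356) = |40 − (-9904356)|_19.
d_19(40, -9904356) = 1/2476099

Step 1 — x − y = 40 − (-9904356) = 9904396. Step 2 — v_19(9904396) = 5 (factor: 9904396 = (19^5 · 4); the sign does not affect v_p). Step 3 — |x − y|_19 = 19^{-5} = 1/2476099.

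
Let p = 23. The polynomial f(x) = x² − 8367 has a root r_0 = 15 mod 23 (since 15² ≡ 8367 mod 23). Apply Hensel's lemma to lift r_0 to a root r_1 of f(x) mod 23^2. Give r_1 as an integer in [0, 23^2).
r_1 = 498 (mod 529)

Hensel's recurrence: r_{i+1} = r_i − f(r_i)·(f′(r_i))^{-1} mod 23^{i+2}, with f′(x) = 2x. Iterate:
  r_0 = 15 (mod 23)
  r_1 = 498 (mod 529)
Final: r_1 = 498, and one checks f(r_1) ≡ 0 mod 23^2.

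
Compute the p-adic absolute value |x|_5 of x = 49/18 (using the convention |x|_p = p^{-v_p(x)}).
|49/18|_5 = 1

Step 1 — compute v_5(x) by factoring powers of 5 out of the numerator and denominator: v_5(49/18) = 0. Step 2 — apply |x|_p = p^{-v_p(x)} = 5^{0} = 1.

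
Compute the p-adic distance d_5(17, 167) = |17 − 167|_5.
d_5(17, 167) = 1/25

Step 1 — x − y = 17 − 167 = -150. Step 2 — v_5(-150) = 2 (factor: -150 = −(5^2 · 6); the sign does not affect v_p). Step 3 — |x − y|_5 = 5^{-2} = 1/25.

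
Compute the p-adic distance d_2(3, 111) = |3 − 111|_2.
d_2(3, 111) = 1/4

Step 1 — x − y = 3 − 111 = -108. Step 2 — v_2(-108) = 2 (factor: -108 = −(2^2 · 27); the sign does not affect v_p). Step 3 — |x − y|_2 = 2^{-2} = 1/4.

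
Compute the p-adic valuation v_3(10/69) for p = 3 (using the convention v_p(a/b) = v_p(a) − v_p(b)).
v_3(10/69) = -1

Factor powers of 3 from the numerator and denominator of the reduced fraction: 10 = 3^0 · 10 and 69 = 3^1 · 23. Apply v_p(a/b) = v_p(a) − v_p(b): v_3(10/69) = 0 − 1 = -1.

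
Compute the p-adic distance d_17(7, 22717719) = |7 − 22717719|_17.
d_17(7, 22717719) = 1/1419857

Step 1 — x − y = 7 − 22717719 = -22717712. Step 2 — v_17(-22717712) = 5 (factor: -22717712 = −(17^5 · 16); the sign does not affect v_p). Step 3 — |x − y|_17 = 17^{-5} = 1/1419857.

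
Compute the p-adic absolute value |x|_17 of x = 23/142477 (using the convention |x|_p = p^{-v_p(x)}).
|23/142477|_17 = 4913

Step 1 — compute v_17(x) by factoring powers of 17 out of the numerator and denominator: v_17(23/142477) = -3. Step 2 — apply |x|_p = p^{-v_p(x)} = 17^{3} = 4913.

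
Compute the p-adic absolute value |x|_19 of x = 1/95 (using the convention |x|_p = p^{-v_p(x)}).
|1/95|_19 = 19

Step 1 — compute v_19(x) by factoring powers of 19 out of the numerator and denominator: v_19(1/95) = -1. Step 2 — apply |x|_p = p^{-v_p(x)} = 19^{1} = 19.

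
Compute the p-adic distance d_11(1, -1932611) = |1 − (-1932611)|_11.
d_11(1, -1932611) = 1/161051

Step 1 — x − y = 1 − (-1932611) = 1932612. Step 2 — v_11(1932612) = 5 (factor: 1932612 = (11^5 · 12); the sign does not affect v_p). Step 3 — |x − y|_11 = 11^{-5} = 1/161051.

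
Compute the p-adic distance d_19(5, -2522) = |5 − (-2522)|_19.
d_19(5, -2522) = 1/361

Step 1 — x − y = 5 − (-2522) = 2527. Step 2 — v_19(2527) = 2 (factor: 2527 = (19^2 · 7); the sign does not affect v_p). Step 3 — |x − y|_19 = 19^{-2} = 1/361.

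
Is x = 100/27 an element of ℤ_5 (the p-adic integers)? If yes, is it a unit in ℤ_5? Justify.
x ∈ ℤ_5 but not a unit; v_5(x) = 2 > 0

ℤ_5 = {x ∈ ℚ_5 : v_5(x) ≥ 0} and ℤ_5^× = {x ∈ ℤ_5 : v_5(x) = 0}. Here v_5(100/27) = v_5(num) − v_5(den) = 2; compare against these criteria.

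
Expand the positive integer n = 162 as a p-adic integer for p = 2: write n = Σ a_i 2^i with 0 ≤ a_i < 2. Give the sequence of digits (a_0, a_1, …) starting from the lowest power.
(a_0, a_1, …) = (0, 1, 0, 0, 0, 1, 0, 1)

Repeated division by 2 gives the digits low-to-high: 162 = 1·2^1 + 1·2^5 + 1·2^7. Digit sequence: (0, 1, 0, 0, 0, 1, 0, 1).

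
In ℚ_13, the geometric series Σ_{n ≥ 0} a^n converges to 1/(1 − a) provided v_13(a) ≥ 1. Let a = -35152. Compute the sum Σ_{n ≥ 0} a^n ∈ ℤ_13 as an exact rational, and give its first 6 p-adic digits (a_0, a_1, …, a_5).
Σ a^n = 1/(1 − a) = 1/35153;  first 6 digits = (1, 0, 0, 10, 11, 12)

v_13(a) = 3 ≥ 1, so the series converges in ℤ_13 to 1/(1 − a) = 1/(1 − (-35152)) = 1/35153. Expand this rational in ℤ_13: compute digits iteratively via d_i = x_i mod 13, x_{i+1} = (x_i − d_i)/13. The first 6 digits are (1, 0, 0, 10, 11, 12).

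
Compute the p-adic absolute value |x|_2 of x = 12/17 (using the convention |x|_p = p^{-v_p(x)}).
|12/17|_2 = 1/4

Step 1 — compute v_2(x) by factoring powers of 2 out of the numerator and denominator: v_2(12/17) = 2. Step 2 — apply |x|_p = p^{-v_p(x)} = 2^{-2} = 1/4.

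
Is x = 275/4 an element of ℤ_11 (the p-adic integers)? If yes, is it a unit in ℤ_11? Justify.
x ∈ ℤ_11 but not a unit; v_11(x) = 1 > 0

ℤ_11 = {x ∈ ℚ_11 : v_11(x) ≥ 0} and ℤ_11^× = {x ∈ ℤ_11 : v_11(x) = 0}. Here v_11(275/4) = v_11(num) − v_11(den) = 1; compare against these criteria.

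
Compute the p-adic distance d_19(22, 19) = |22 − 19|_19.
d_19(22, 19) = 1

Step 1 — x − y = 22 − 19 = 3. Step 2 — v_19(3) = 0 (factor: 3 = (19^0 · 3); the sign does not affect v_p). Step 3 — |x − y|_19 = 19^{0} = 1.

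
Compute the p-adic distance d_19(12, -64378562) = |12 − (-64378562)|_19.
d_19(12, -64378562) = 1/2476099

Step 1 — x − y = 12 − (-64378562) = 64378574. Step 2 — v_19(64378574) = 5 (factor: 64378574 = (19^5 · 26); the sign does not affect v_p). Step 3 — |x − y|_19 = 19^{-5} = 1/2476099.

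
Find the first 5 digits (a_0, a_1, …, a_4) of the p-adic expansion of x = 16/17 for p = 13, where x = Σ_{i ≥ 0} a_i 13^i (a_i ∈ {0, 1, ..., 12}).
(a_0, …, a_4) = (4, 12, 9, 0, 3)

v_13(16/17) = 0 (numerator and denominator both coprime to 13), so x ∈ ℤ_13^×. Compute digits iteratively via a_i = x_i mod 13, x_{i+1} = (x_i − a_i)/13, with x_0 = x:
  x_0 = 16/17;  a_0 = 4;  x_1 = (x_0 − 4)/13 = -4/17
  x_1 = -4/17;  a_1 = 12;  x_2 = (x_1 − 12)/13 = -16/17
  x_2 = -16/17;  a_2 = 9;  x_3 = (x_2 − 9)/13 = -13/17
  x_3 = -13/17;  a_3 = 0;  x_4 = (x_3 − 0)/13 = -1/17
  x_4 = -1/17;  a_4 = 3;  x_5 = (x_4 − 3)/13 = -4/17
Digits: (4, 12, 9, 0, 3).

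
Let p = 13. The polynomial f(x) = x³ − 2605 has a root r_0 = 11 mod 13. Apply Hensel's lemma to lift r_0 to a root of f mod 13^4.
r_3 = 3807 (mod 28561)

Hensel: r_{i+1} = r_i − f(r_i)/f′(r_i) mod 13^{i+2}, where f′(x) = 3x². Iterate:
  r_0 = 11 (mod 13)
  r_1 = 89 (mod 169)
  r_2 = 1610 (mod 2197)
  r_3 = 3807 (mod 28561)
Final: r = 3807 with f(r) ≡ 0 mod 13^4.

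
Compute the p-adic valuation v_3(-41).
v_3(-41) = 0

v_3(n) is the largest exponent k such that 3^k divides n. Factor out: -41 = -3^0 · 41. (Sign doesn't affect v_p.) So v_3(-41) = 0.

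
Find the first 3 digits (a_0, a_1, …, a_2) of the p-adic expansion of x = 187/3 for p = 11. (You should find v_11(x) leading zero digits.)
(a_0, …, a_2) = (0, 2, 4)

v_11(187/3) = 1, so a_0 = ... = a_0 = 0. Factor out: x = 11^1 · u with u = 17/3 a unit in ℤ_11. Expand u iteratively via a_{v+i} = u_i mod 11, u_{i+1} = (u_i − a_{v+i})/11:
  u_0 = 17/3;  a_1 = 2;  u_1 = (u_0 − 2)/11 = 1/3
  u_1 = 1/3;  a_2 = 4;  u_2 = (u_1 − 4)/11 = -1/3
Digits: (0, 2, 4).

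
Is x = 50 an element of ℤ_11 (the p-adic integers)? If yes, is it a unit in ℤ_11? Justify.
x ∈ ℤ_11^× (unit); v_11(x) = 0

ℤ_11 = {x ∈ ℚ_11 : v_11(x) ≥ 0} and ℤ_11^× = {x ∈ ℤ_11 : v_11(x) = 0}. Here v_11(50) = v_11(num) − v_11(den) = 0; compare against these criteria.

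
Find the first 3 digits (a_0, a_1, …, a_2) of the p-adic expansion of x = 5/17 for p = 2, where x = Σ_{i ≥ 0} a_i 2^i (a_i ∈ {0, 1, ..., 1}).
(a_0, …, a_2) = (1, 0, 1)

v_2(5/17) = 0 (numerator and denominator both coprime to 2), so x ∈ ℤ_2^×. Compute digits iteratively via a_i = x_i mod 2, x_{i+1} = (x_i − a_i)/2, with x_0 = x:
  x_0 = 5/17;  a_0 = 1;  x_1 = (x_0 − 1)/2 = -6/17
  x_1 = -6/17;  a_1 = 0;  x_2 = (x_1 − 0)/2 = -3/17
  x_2 = -3/17;  a_2 = 1;  x_3 = (x_2 − 1)/2 = -10/17
Digits: (1, 0, 1).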